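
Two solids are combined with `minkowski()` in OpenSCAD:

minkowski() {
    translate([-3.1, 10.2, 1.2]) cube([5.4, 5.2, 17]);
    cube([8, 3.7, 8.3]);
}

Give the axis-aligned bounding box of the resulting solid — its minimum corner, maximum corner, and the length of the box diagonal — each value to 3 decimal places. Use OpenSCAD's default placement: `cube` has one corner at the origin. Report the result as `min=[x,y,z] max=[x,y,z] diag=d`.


A = translate([-3.1, 10.2, 1.2]) cube([5.4, 5.2, 17]) → bbox [-3.1,10.2,1.2] .. [2.3,15.4,18.2]
B = cube([8, 3.7, 8.3]) → bbox [0,0,0] .. [8,3.7,8.3]
lo = A.lo+B.lo = [-3.1+0, 10.2+0, 1.2+0] = [-3.100,10.200,1.200]
hi = A.hi+B.hi = [2.3+8, 15.4+3.7, 18.2+8.3] = [10.300,19.100,26.500]
diag = √(13.4²+8.9²+25.3²) = √898.86 = 29.981

min=[-3.100,10.200,1.200] max=[10.300,19.100,26.500] diag=29.981


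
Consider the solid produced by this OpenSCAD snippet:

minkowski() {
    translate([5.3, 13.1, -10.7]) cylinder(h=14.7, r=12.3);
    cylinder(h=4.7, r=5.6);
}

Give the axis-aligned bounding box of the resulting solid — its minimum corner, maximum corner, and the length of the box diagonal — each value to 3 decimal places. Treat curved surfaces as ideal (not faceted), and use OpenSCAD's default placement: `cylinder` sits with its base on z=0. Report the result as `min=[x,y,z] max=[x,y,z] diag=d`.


A = translate([5.3, 13.1, -10.7]) cylinder(h=14.7, r=12.3) → bbox [-7,0.8,-10.7] .. [17.6,25.4,4]
B = cylinder(h=4.7, r=5.6) → bbox [-5.6,-5.6,0] .. [5.6,5.6,4.7]
lo = A.lo+B.lo = [-7-5.6, 0.8-5.6, -10.7+0] = [-12.600,-4.800,-10.700]
hi = A.hi+B.hi = [17.6+5.6, 25.4+5.6, 4+4.7] = [23.200,31.000,8.700]
diag = √(35.8²+35.8²+19.4²) = √2939.64 = 54.218

min=[-12.600,-4.800,-10.700] max=[23.200,31.000,8.700] diag=54.218


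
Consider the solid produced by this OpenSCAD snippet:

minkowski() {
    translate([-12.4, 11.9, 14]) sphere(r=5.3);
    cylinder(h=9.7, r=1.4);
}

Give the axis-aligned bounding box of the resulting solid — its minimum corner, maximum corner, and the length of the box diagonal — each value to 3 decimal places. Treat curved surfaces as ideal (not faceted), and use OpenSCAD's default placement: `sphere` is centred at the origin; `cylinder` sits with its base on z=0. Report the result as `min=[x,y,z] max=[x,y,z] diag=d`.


A = translate([-12.4, 11.9, 14]) sphere(r=5.3) → bbox [-17.7,6.6,8.7] .. [-7.1,17.2,19.3]
B = cylinder(h=9.7, r=1.4) → bbox [-1.4,-1.4,0] .. [1.4,1.4,9.7]
lo = A.lo+B.lo = [-17.7-1.4, 6.6-1.4, 8.7+0] = [-19.100,5.200,8.700]
hi = A.hi+B.hi = [-7.1+1.4, 17.2+1.4, 19.3+9.7] = [-5.700,18.600,29.000]
diag = √(13.4²+13.4²+20.3²) = √771.21 = 27.771

min=[-19.100,5.200,8.700] max=[-5.700,18.600,29.000] diag=27.771


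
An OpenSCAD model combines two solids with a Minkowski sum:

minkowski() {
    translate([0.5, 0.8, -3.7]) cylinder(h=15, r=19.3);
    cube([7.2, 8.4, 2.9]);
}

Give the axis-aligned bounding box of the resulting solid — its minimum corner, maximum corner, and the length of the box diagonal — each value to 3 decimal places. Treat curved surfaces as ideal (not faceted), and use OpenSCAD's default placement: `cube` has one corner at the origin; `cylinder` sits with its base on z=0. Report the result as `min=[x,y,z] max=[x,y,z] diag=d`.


min=[-18.800,-18.500,-3.700] max=[27.000,28.500,14.200] diag=68.022

A = translate([0.5, 0.8, -3.7]) cylinder(h=15, r=19.3) → bbox [-18.8,-18.5,-3.7] .. [19.8,20.1,11.3]
B = cube([7.2, 8.4, 2.9]) → bbox [0,0,0] .. [7.2,8.4,2.9]
lo = A.lo+B.lo = [-18.8+0, -18.5+0, -3.7+0] = [-18.800,-18.500,-3.700]
hi = A.hi+B.hi = [19.8+7.2, 20.1+8.4, 11.3+2.9] = [27.000,28.500,14.200]
diag = √(45.8²+47²+17.9²) = √4627.05 = 68.022


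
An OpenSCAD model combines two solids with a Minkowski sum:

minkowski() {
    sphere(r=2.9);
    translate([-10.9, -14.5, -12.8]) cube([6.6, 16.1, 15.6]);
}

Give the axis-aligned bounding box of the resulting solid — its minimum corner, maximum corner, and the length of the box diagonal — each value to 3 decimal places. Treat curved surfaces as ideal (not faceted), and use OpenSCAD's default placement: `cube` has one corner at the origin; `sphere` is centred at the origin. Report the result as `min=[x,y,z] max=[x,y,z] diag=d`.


A = translate([-10.9, -14.5, -12.8]) cube([6.6, 16.1, 15.6]) → bbox [-10.9,-14.5,-12.8] .. [-4.3,1.6,2.8]
B = sphere(r=2.9) → bbox [-2.9,-2.9,-2.9] .. [2.9,2.9,2.9]
lo = A.lo+B.lo = [-10.9-2.9, -14.5-2.9, -12.8-2.9] = [-13.800,-17.400,-15.700]
hi = A.hi+B.hi = [-4.3+2.9, 1.6+2.9, 2.8+2.9] = [-1.400,4.500,5.700]
diag = √(12.4²+21.9²+21.4²) = √1091.33 = 33.035

min=[-13.800,-17.400,-15.700] max=[-1.400,4.500,5.700] diag=33.035


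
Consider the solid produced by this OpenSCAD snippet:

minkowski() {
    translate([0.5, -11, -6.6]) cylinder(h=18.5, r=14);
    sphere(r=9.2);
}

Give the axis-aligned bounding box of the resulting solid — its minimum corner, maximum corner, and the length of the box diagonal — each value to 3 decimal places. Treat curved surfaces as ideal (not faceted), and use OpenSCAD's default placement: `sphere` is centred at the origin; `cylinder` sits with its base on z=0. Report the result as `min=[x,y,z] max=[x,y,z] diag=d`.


min=[-22.700,-34.200,-15.800] max=[23.700,12.200,21.100] diag=75.283

A = translate([0.5, -11, -6.6]) cylinder(h=18.5, r=14) → bbox [-13.5,-25,-6.6] .. [14.5,3,11.9]
B = sphere(r=9.2) → bbox [-9.2,-9.2,-9.2] .. [9.2,9.2,9.2]
lo = A.lo+B.lo = [-13.5-9.2, -25-9.2, -6.6-9.2] = [-22.700,-34.200,-15.800]
hi = A.hi+B.hi = [14.5+9.2, 3+9.2, 11.9+9.2] = [23.700,12.200,21.100]
diag = √(46.4²+46.4²+36.9²) = √5667.53 = 75.283


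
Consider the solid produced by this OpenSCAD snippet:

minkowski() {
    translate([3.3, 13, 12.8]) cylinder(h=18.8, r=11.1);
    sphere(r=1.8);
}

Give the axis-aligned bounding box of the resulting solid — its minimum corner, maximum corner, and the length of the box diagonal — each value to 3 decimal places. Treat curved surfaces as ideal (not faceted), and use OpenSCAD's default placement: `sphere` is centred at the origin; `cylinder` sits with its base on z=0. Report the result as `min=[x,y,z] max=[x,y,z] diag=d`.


min=[-9.600,0.100,11.000] max=[16.200,25.900,33.400] diag=42.814

A = translate([3.3, 13, 12.8]) cylinder(h=18.8, r=11.1) → bbox [-7.8,1.9,12.8] .. [14.4,24.1,31.6]
B = sphere(r=1.8) → bbox [-1.8,-1.8,-1.8] .. [1.8,1.8,1.8]
lo = A.lo+B.lo = [-7.8-1.8, 1.9-1.8, 12.8-1.8] = [-9.600,0.100,11.000]
hi = A.hi+B.hi = [14.4+1.8, 24.1+1.8, 31.6+1.8] = [16.200,25.900,33.400]
diag = √(25.8²+25.8²+22.4²) = √1833.04 = 42.814


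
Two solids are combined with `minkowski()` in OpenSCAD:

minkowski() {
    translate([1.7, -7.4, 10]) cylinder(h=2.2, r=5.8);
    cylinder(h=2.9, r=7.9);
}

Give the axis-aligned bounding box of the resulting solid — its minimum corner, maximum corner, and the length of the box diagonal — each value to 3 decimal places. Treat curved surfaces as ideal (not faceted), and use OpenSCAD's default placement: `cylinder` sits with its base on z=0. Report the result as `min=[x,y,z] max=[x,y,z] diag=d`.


A = translate([1.7, -7.4, 10]) cylinder(h=2.2, r=5.8) → bbox [-4.1,-13.2,10] .. [7.5,-1.6,12.2]
B = cylinder(h=2.9, r=7.9) → bbox [-7.9,-7.9,0] .. [7.9,7.9,2.9]
lo = A.lo+B.lo = [-4.1-7.9, -13.2-7.9, 10+0] = [-12.000,-21.100,10.000]
hi = A.hi+B.hi = [7.5+7.9, -1.6+7.9, 12.2+2.9] = [15.400,6.300,15.100]
diag = √(27.4²+27.4²+5.1²) = √1527.53 = 39.084

min=[-12.000,-21.100,10.000] max=[15.400,6.300,15.100] diag=39.084


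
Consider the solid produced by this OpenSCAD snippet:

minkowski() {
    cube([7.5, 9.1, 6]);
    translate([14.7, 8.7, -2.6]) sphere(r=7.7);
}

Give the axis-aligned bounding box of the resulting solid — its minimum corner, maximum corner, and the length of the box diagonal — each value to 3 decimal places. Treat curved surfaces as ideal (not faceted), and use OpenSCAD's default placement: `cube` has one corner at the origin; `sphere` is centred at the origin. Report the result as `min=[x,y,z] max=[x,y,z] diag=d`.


min=[7.000,1.000,-10.300] max=[29.900,25.500,11.100] diag=39.782

A = translate([14.7, 8.7, -2.6]) sphere(r=7.7) → bbox [7,1,-10.3] .. [22.4,16.4,5.1]
B = cube([7.5, 9.1, 6]) → bbox [0,0,0] .. [7.5,9.1,6]
lo = A.lo+B.lo = [7+0, 1+0, -10.3+0] = [7.000,1.000,-10.300]
hi = A.hi+B.hi = [22.4+7.5, 16.4+9.1, 5.1+6] = [29.900,25.500,11.100]
diag = √(22.9²+24.5²+21.4²) = √1582.62 = 39.782


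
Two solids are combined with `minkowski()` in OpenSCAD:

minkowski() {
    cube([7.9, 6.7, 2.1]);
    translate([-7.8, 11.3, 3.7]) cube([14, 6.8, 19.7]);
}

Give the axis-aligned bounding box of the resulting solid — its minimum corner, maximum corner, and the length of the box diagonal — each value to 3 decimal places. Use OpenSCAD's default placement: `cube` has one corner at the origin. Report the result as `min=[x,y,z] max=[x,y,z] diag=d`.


A = translate([-7.8, 11.3, 3.7]) cube([14, 6.8, 19.7]) → bbox [-7.8,11.3,3.7] .. [6.2,18.1,23.4]
B = cube([7.9, 6.7, 2.1]) → bbox [0,0,0] .. [7.9,6.7,2.1]
lo = A.lo+B.lo = [-7.8+0, 11.3+0, 3.7+0] = [-7.800,11.300,3.700]
hi = A.hi+B.hi = [6.2+7.9, 18.1+6.7, 23.4+2.1] = [14.100,24.800,25.500]
diag = √(21.9²+13.5²+21.8²) = √1137.1 = 33.721

min=[-7.800,11.300,3.700] max=[14.100,24.800,25.500] diag=33.721


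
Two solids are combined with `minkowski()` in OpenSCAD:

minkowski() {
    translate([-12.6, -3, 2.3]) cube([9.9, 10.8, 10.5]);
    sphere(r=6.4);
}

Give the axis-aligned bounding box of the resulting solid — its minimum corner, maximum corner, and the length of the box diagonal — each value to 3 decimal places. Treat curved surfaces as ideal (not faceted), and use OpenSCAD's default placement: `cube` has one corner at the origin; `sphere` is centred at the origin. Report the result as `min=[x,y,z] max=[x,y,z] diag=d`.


A = translate([-12.6, -3, 2.3]) cube([9.9, 10.8, 10.5]) → bbox [-12.6,-3,2.3] .. [-2.7,7.8,12.8]
B = sphere(r=6.4) → bbox [-6.4,-6.4,-6.4] .. [6.4,6.4,6.4]
lo = A.lo+B.lo = [-12.6-6.4, -3-6.4, 2.3-6.4] = [-19.000,-9.400,-4.100]
hi = A.hi+B.hi = [-2.7+6.4, 7.8+6.4, 12.8+6.4] = [3.700,14.200,19.200]
diag = √(22.7²+23.6²+23.3²) = √1615.14 = 40.189

min=[-19.000,-9.400,-4.100] max=[3.700,14.200,19.200] diag=40.189


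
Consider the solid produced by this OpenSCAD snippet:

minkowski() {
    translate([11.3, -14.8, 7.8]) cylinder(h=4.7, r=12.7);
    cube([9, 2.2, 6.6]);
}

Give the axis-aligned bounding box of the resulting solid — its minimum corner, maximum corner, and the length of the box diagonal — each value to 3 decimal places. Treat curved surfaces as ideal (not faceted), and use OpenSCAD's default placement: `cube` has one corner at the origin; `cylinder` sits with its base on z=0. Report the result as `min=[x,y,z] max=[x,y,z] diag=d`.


A = translate([11.3, -14.8, 7.8]) cylinder(h=4.7, r=12.7) → bbox [-1.4,-27.5,7.8] .. [24,-2.1,12.5]
B = cube([9, 2.2, 6.6]) → bbox [0,0,0] .. [9,2.2,6.6]
lo = A.lo+B.lo = [-1.4+0, -27.5+0, 7.8+0] = [-1.400,-27.500,7.800]
hi = A.hi+B.hi = [24+9, -2.1+2.2, 12.5+6.6] = [33.000,0.100,19.100]
diag = √(34.4²+27.6²+11.3²) = √2072.81 = 45.528

min=[-1.400,-27.500,7.800] max=[33.000,0.100,19.100] diag=45.528


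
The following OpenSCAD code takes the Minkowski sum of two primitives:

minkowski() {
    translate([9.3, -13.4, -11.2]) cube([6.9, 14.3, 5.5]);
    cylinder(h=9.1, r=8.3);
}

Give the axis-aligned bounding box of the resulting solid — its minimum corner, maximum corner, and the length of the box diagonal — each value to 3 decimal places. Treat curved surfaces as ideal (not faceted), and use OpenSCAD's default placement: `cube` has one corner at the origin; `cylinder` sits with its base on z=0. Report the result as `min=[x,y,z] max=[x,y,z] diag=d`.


min=[1.000,-21.700,-11.200] max=[24.500,9.200,3.400] diag=41.476

A = translate([9.3, -13.4, -11.2]) cube([6.9, 14.3, 5.5]) → bbox [9.3,-13.4,-11.2] .. [16.2,0.9,-5.7]
B = cylinder(h=9.1, r=8.3) → bbox [-8.3,-8.3,0] .. [8.3,8.3,9.1]
lo = A.lo+B.lo = [9.3-8.3, -13.4-8.3, -11.2+0] = [1.000,-21.700,-11.200]
hi = A.hi+B.hi = [16.2+8.3, 0.9+8.3, -5.7+9.1] = [24.500,9.200,3.400]
diag = √(23.5²+30.9²+14.6²) = √1720.22 = 41.476


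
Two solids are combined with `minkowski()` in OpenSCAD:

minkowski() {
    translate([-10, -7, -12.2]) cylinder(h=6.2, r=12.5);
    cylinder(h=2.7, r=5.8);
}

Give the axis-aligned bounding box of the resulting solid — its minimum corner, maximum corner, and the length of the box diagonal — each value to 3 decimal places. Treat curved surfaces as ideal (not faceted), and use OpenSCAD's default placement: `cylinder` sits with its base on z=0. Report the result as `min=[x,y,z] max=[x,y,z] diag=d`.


A = translate([-10, -7, -12.2]) cylinder(h=6.2, r=12.5) → bbox [-22.5,-19.5,-12.2] .. [2.5,5.5,-6]
B = cylinder(h=2.7, r=5.8) → bbox [-5.8,-5.8,0] .. [5.8,5.8,2.7]
lo = A.lo+B.lo = [-22.5-5.8, -19.5-5.8, -12.2+0] = [-28.300,-25.300,-12.200]
hi = A.hi+B.hi = [2.5+5.8, 5.5+5.8, -6+2.7] = [8.300,11.300,-3.300]
diag = √(36.6²+36.6²+8.9²) = √2758.33 = 52.520

min=[-28.300,-25.300,-12.200] max=[8.300,11.300,-3.300] diag=52.520


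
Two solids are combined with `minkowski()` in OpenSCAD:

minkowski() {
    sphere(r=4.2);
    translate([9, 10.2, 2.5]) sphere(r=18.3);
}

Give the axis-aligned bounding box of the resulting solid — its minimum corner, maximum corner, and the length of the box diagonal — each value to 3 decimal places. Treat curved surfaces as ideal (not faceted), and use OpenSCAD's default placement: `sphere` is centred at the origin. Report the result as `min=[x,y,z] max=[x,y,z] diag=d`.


min=[-13.500,-12.300,-20.000] max=[31.500,32.700,25.000] diag=77.942

A = translate([9, 10.2, 2.5]) sphere(r=18.3) → bbox [-9.3,-8.1,-15.8] .. [27.3,28.5,20.8]
B = sphere(r=4.2) → bbox [-4.2,-4.2,-4.2] .. [4.2,4.2,4.2]
lo = A.lo+B.lo = [-9.3-4.2, -8.1-4.2, -15.8-4.2] = [-13.500,-12.300,-20.000]
hi = A.hi+B.hi = [27.3+4.2, 28.5+4.2, 20.8+4.2] = [31.500,32.700,25.000]
diag = √(45²+45²+45²) = √6075 = 77.942


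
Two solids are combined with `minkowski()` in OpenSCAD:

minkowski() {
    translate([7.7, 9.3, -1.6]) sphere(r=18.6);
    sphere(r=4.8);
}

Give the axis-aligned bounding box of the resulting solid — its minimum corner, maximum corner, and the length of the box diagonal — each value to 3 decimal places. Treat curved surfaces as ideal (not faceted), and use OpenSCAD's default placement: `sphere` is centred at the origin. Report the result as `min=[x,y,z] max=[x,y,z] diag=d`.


min=[-15.700,-14.100,-25.000] max=[31.100,32.700,21.800] diag=81.060

A = translate([7.7, 9.3, -1.6]) sphere(r=18.6) → bbox [-10.9,-9.3,-20.2] .. [26.3,27.9,17]
B = sphere(r=4.8) → bbox [-4.8,-4.8,-4.8] .. [4.8,4.8,4.8]
lo = A.lo+B.lo = [-10.9-4.8, -9.3-4.8, -20.2-4.8] = [-15.700,-14.100,-25.000]
hi = A.hi+B.hi = [26.3+4.8, 27.9+4.8, 17+4.8] = [31.100,32.700,21.800]
diag = √(46.8²+46.8²+46.8²) = √6570.72 = 81.060


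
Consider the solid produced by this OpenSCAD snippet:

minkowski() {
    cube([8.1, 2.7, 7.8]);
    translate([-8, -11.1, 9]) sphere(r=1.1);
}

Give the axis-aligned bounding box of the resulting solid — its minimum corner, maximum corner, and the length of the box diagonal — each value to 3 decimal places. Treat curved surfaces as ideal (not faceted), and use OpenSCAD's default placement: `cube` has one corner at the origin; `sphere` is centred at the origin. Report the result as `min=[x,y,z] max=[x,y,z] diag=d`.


A = translate([-8, -11.1, 9]) sphere(r=1.1) → bbox [-9.1,-12.2,7.9] .. [-6.9,-10,10.1]
B = cube([8.1, 2.7, 7.8]) → bbox [0,0,0] .. [8.1,2.7,7.8]
lo = A.lo+B.lo = [-9.1+0, -12.2+0, 7.9+0] = [-9.100,-12.200,7.900]
hi = A.hi+B.hi = [-6.9+8.1, -10+2.7, 10.1+7.8] = [1.200,-7.300,17.900]
diag = √(10.3²+4.9²+10²) = √230.1 = 15.169

min=[-9.100,-12.200,7.900] max=[1.200,-7.300,17.900] diag=15.169


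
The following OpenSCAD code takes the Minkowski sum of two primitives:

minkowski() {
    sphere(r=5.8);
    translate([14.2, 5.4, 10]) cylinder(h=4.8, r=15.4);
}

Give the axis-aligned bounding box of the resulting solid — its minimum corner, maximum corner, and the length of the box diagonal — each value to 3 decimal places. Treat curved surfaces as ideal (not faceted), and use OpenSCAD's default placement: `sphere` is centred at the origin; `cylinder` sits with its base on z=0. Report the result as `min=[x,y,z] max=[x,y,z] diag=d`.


min=[-7.000,-15.800,4.200] max=[35.400,26.600,20.600] diag=62.165

A = translate([14.2, 5.4, 10]) cylinder(h=4.8, r=15.4) → bbox [-1.2,-10,10] .. [29.6,20.8,14.8]
B = sphere(r=5.8) → bbox [-5.8,-5.8,-5.8] .. [5.8,5.8,5.8]
lo = A.lo+B.lo = [-1.2-5.8, -10-5.8, 10-5.8] = [-7.000,-15.800,4.200]
hi = A.hi+B.hi = [29.6+5.8, 20.8+5.8, 14.8+5.8] = [35.400,26.600,20.600]
diag = √(42.4²+42.4²+16.4²) = √3864.48 = 62.165


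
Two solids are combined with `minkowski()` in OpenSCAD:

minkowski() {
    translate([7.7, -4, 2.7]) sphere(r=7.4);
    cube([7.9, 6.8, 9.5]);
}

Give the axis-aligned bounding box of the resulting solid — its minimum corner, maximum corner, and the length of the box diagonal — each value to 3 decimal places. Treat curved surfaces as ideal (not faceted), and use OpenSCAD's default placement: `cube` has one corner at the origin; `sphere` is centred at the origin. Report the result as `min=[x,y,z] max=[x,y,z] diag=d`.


min=[0.300,-11.400,-4.700] max=[23.000,10.200,19.600] diag=39.653

A = translate([7.7, -4, 2.7]) sphere(r=7.4) → bbox [0.3,-11.4,-4.7] .. [15.1,3.4,10.1]
B = cube([7.9, 6.8, 9.5]) → bbox [0,0,0] .. [7.9,6.8,9.5]
lo = A.lo+B.lo = [0.3+0, -11.4+0, -4.7+0] = [0.300,-11.400,-4.700]
hi = A.hi+B.hi = [15.1+7.9, 3.4+6.8, 10.1+9.5] = [23.000,10.200,19.600]
diag = √(22.7²+21.6²+24.3²) = √1572.34 = 39.653


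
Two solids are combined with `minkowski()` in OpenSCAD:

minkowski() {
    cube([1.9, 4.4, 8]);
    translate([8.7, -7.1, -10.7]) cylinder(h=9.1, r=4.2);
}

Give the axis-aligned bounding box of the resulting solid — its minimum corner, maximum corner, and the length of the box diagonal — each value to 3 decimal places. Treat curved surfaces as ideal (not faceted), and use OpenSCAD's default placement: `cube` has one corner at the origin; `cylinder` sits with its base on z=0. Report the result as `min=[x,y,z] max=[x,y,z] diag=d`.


min=[4.500,-11.300,-10.700] max=[14.800,1.500,6.400] diag=23.714

A = translate([8.7, -7.1, -10.7]) cylinder(h=9.1, r=4.2) → bbox [4.5,-11.3,-10.7] .. [12.9,-2.9,-1.6]
B = cube([1.9, 4.4, 8]) → bbox [0,0,0] .. [1.9,4.4,8]
lo = A.lo+B.lo = [4.5+0, -11.3+0, -10.7+0] = [4.500,-11.300,-10.700]
hi = A.hi+B.hi = [12.9+1.9, -2.9+4.4, -1.6+8] = [14.800,1.500,6.400]
diag = √(10.3²+12.8²+17.1²) = √562.34 = 23.714


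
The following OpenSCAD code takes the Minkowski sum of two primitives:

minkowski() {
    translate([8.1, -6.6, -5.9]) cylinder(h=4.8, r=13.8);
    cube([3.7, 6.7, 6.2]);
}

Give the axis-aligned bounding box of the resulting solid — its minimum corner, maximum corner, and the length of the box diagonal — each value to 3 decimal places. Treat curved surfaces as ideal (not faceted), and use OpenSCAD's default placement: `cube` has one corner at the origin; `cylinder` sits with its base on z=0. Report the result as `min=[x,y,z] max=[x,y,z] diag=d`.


A = translate([8.1, -6.6, -5.9]) cylinder(h=4.8, r=13.8) → bbox [-5.7,-20.4,-5.9] .. [21.9,7.2,-1.1]
B = cube([3.7, 6.7, 6.2]) → bbox [0,0,0] .. [3.7,6.7,6.2]
lo = A.lo+B.lo = [-5.7+0, -20.4+0, -5.9+0] = [-5.700,-20.400,-5.900]
hi = A.hi+B.hi = [21.9+3.7, 7.2+6.7, -1.1+6.2] = [25.600,13.900,5.100]
diag = √(31.3²+34.3²+11²) = √2277.18 = 47.720

min=[-5.700,-20.400,-5.900] max=[25.600,13.900,5.100] diag=47.720


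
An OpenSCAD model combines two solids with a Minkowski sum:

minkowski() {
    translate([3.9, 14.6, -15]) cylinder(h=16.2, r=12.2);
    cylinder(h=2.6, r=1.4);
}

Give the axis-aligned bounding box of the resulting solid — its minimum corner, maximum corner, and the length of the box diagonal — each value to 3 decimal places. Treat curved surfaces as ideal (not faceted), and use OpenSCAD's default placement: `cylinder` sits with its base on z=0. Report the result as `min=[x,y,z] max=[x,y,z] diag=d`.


A = translate([3.9, 14.6, -15]) cylinder(h=16.2, r=12.2) → bbox [-8.3,2.4,-15] .. [16.1,26.8,1.2]
B = cylinder(h=2.6, r=1.4) → bbox [-1.4,-1.4,0] .. [1.4,1.4,2.6]
lo = A.lo+B.lo = [-8.3-1.4, 2.4-1.4, -15+0] = [-9.700,1.000,-15.000]
hi = A.hi+B.hi = [16.1+1.4, 26.8+1.4, 1.2+2.6] = [17.500,28.200,3.800]
diag = √(27.2²+27.2²+18.8²) = √1833.12 = 42.815

min=[-9.700,1.000,-15.000] max=[17.500,28.200,3.800] diag=42.815


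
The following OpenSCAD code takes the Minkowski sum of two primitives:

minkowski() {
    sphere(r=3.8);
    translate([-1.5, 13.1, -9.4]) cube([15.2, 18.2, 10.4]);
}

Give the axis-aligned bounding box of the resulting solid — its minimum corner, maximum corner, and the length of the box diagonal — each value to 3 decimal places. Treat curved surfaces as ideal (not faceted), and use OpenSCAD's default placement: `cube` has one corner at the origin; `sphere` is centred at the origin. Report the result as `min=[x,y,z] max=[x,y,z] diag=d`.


A = translate([-1.5, 13.1, -9.4]) cube([15.2, 18.2, 10.4]) → bbox [-1.5,13.1,-9.4] .. [13.7,31.3,1]
B = sphere(r=3.8) → bbox [-3.8,-3.8,-3.8] .. [3.8,3.8,3.8]
lo = A.lo+B.lo = [-1.5-3.8, 13.1-3.8, -9.4-3.8] = [-5.300,9.300,-13.200]
hi = A.hi+B.hi = [13.7+3.8, 31.3+3.8, 1+3.8] = [17.500,35.100,4.800]
diag = √(22.8²+25.8²+18²) = √1509.48 = 38.852

min=[-5.300,9.300,-13.200] max=[17.500,35.100,4.800] diag=38.852


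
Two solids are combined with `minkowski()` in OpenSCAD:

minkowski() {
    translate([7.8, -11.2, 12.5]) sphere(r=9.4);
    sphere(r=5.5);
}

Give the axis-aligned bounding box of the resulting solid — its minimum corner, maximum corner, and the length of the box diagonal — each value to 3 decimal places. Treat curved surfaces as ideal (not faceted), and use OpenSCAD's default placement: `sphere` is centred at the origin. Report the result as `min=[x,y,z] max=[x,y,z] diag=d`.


min=[-7.100,-26.100,-2.400] max=[22.700,3.700,27.400] diag=51.615

A = translate([7.8, -11.2, 12.5]) sphere(r=9.4) → bbox [-1.6,-20.6,3.1] .. [17.2,-1.8,21.9]
B = sphere(r=5.5) → bbox [-5.5,-5.5,-5.5] .. [5.5,5.5,5.5]
lo = A.lo+B.lo = [-1.6-5.5, -20.6-5.5, 3.1-5.5] = [-7.100,-26.100,-2.400]
hi = A.hi+B.hi = [17.2+5.5, -1.8+5.5, 21.9+5.5] = [22.700,3.700,27.400]
diag = √(29.8²+29.8²+29.8²) = √2664.12 = 51.615


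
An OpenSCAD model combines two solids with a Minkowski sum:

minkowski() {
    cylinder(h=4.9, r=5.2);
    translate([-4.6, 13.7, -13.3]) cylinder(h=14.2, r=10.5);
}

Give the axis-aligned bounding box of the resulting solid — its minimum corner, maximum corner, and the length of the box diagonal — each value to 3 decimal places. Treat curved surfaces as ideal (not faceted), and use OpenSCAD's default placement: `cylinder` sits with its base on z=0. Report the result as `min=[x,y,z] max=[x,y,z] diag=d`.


A = translate([-4.6, 13.7, -13.3]) cylinder(h=14.2, r=10.5) → bbox [-15.1,3.2,-13.3] .. [5.9,24.2,0.9]
B = cylinder(h=4.9, r=5.2) → bbox [-5.2,-5.2,0] .. [5.2,5.2,4.9]
lo = A.lo+B.lo = [-15.1-5.2, 3.2-5.2, -13.3+0] = [-20.300,-2.000,-13.300]
hi = A.hi+B.hi = [5.9+5.2, 24.2+5.2, 0.9+4.9] = [11.100,29.400,5.800]
diag = √(31.4²+31.4²+19.1²) = √2336.73 = 48.340

min=[-20.300,-2.000,-13.300] max=[11.100,29.400,5.800] diag=48.340


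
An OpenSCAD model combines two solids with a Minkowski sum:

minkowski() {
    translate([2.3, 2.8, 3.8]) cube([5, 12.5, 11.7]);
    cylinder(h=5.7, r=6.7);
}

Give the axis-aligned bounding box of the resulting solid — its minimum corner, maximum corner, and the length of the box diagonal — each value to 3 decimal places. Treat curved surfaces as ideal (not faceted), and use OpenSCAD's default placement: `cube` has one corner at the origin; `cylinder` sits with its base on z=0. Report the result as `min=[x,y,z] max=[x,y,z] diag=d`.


min=[-4.400,-3.900,3.800] max=[14.000,22.000,21.200] diag=36.223

A = translate([2.3, 2.8, 3.8]) cube([5, 12.5, 11.7]) → bbox [2.3,2.8,3.8] .. [7.3,15.3,15.5]
B = cylinder(h=5.7, r=6.7) → bbox [-6.7,-6.7,0] .. [6.7,6.7,5.7]
lo = A.lo+B.lo = [2.3-6.7, 2.8-6.7, 3.8+0] = [-4.400,-3.900,3.800]
hi = A.hi+B.hi = [7.3+6.7, 15.3+6.7, 15.5+5.7] = [14.000,22.000,21.200]
diag = √(18.4²+25.9²+17.4²) = √1312.13 = 36.223


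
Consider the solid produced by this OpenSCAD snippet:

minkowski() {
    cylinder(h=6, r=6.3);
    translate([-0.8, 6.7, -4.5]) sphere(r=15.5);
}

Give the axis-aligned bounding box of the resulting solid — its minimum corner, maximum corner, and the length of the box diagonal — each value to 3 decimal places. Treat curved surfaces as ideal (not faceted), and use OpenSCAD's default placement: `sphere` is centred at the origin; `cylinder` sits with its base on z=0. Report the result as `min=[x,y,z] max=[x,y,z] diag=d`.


A = translate([-0.8, 6.7, -4.5]) sphere(r=15.5) → bbox [-16.3,-8.8,-20] .. [14.7,22.2,11]
B = cylinder(h=6, r=6.3) → bbox [-6.3,-6.3,0] .. [6.3,6.3,6]
lo = A.lo+B.lo = [-16.3-6.3, -8.8-6.3, -20+0] = [-22.600,-15.100,-20.000]
hi = A.hi+B.hi = [14.7+6.3, 22.2+6.3, 11+6] = [21.000,28.500,17.000]
diag = √(43.6²+43.6²+37²) = √5170.92 = 71.909

min=[-22.600,-15.100,-20.000] max=[21.000,28.500,17.000] diag=71.909


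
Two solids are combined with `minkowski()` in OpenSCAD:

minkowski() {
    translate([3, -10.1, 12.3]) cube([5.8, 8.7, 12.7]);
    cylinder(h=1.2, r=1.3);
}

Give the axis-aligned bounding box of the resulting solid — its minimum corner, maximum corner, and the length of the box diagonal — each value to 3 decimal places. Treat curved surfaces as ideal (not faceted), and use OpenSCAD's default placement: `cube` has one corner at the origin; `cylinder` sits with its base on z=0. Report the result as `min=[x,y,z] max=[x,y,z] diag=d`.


min=[1.700,-11.400,12.300] max=[10.100,-0.100,26.200] diag=19.785

A = translate([3, -10.1, 12.3]) cube([5.8, 8.7, 12.7]) → bbox [3,-10.1,12.3] .. [8.8,-1.4,25]
B = cylinder(h=1.2, r=1.3) → bbox [-1.3,-1.3,0] .. [1.3,1.3,1.2]
lo = A.lo+B.lo = [3-1.3, -10.1-1.3, 12.3+0] = [1.700,-11.400,12.300]
hi = A.hi+B.hi = [8.8+1.3, -1.4+1.3, 25+1.2] = [10.100,-0.100,26.200]
diag = √(8.4²+11.3²+13.9²) = √391.46 = 19.785


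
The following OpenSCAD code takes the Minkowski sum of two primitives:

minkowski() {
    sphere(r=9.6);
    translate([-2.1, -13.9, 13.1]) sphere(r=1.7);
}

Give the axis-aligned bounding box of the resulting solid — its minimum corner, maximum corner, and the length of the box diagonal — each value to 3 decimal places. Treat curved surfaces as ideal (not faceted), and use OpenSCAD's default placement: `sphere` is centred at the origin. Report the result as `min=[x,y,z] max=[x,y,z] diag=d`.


min=[-13.400,-25.200,1.800] max=[9.200,-2.600,24.400] diag=39.144

A = translate([-2.1, -13.9, 13.1]) sphere(r=1.7) → bbox [-3.8,-15.6,11.4] .. [-0.4,-12.2,14.8]
B = sphere(r=9.6) → bbox [-9.6,-9.6,-9.6] .. [9.6,9.6,9.6]
lo = A.lo+B.lo = [-3.8-9.6, -15.6-9.6, 11.4-9.6] = [-13.400,-25.200,1.800]
hi = A.hi+B.hi = [-0.4+9.6, -12.2+9.6, 14.8+9.6] = [9.200,-2.600,24.400]
diag = √(22.6²+22.6²+22.6²) = √1532.28 = 39.144


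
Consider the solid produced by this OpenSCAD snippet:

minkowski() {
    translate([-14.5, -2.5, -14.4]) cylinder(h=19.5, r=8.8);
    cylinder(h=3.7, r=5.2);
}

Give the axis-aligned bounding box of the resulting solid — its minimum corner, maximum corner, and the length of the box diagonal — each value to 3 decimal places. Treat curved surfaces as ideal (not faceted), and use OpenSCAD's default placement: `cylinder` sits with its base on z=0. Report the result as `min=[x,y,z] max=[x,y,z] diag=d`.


min=[-28.500,-16.500,-14.400] max=[-0.500,11.500,8.800] diag=45.894

A = translate([-14.5, -2.5, -14.4]) cylinder(h=19.5, r=8.8) → bbox [-23.3,-11.3,-14.4] .. [-5.7,6.3,5.1]
B = cylinder(h=3.7, r=5.2) → bbox [-5.2,-5.2,0] .. [5.2,5.2,3.7]
lo = A.lo+B.lo = [-23.3-5.2, -11.3-5.2, -14.4+0] = [-28.500,-16.500,-14.400]
hi = A.hi+B.hi = [-5.7+5.2, 6.3+5.2, 5.1+3.7] = [-0.500,11.500,8.800]
diag = √(28²+28²+23.2²) = √2106.24 = 45.894


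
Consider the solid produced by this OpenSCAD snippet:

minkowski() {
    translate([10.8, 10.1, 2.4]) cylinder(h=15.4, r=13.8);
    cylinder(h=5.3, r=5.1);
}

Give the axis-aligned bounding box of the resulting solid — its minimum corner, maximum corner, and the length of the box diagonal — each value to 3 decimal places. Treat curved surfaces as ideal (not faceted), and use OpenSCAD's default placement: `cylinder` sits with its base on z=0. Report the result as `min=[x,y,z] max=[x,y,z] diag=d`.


min=[-8.100,-8.800,2.400] max=[29.700,29.000,23.100] diag=57.325

A = translate([10.8, 10.1, 2.4]) cylinder(h=15.4, r=13.8) → bbox [-3,-3.7,2.4] .. [24.6,23.9,17.8]
B = cylinder(h=5.3, r=5.1) → bbox [-5.1,-5.1,0] .. [5.1,5.1,5.3]
lo = A.lo+B.lo = [-3-5.1, -3.7-5.1, 2.4+0] = [-8.100,-8.800,2.400]
hi = A.hi+B.hi = [24.6+5.1, 23.9+5.1, 17.8+5.3] = [29.700,29.000,23.100]
diag = √(37.8²+37.8²+20.7²) = √3286.17 = 57.325


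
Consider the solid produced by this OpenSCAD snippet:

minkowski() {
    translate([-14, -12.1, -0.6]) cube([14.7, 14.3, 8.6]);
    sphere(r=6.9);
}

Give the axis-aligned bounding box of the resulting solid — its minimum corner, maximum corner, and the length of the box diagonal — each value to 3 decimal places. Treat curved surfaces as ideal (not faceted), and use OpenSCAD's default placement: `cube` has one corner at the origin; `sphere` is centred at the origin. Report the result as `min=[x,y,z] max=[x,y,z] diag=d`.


A = translate([-14, -12.1, -0.6]) cube([14.7, 14.3, 8.6]) → bbox [-14,-12.1,-0.6] .. [0.7,2.2,8]
B = sphere(r=6.9) → bbox [-6.9,-6.9,-6.9] .. [6.9,6.9,6.9]
lo = A.lo+B.lo = [-14-6.9, -12.1-6.9, -0.6-6.9] = [-20.900,-19.000,-7.500]
hi = A.hi+B.hi = [0.7+6.9, 2.2+6.9, 8+6.9] = [7.600,9.100,14.900]
diag = √(28.5²+28.1²+22.4²) = √2103.62 = 45.865

min=[-20.900,-19.000,-7.500] max=[7.600,9.100,14.900] diag=45.865


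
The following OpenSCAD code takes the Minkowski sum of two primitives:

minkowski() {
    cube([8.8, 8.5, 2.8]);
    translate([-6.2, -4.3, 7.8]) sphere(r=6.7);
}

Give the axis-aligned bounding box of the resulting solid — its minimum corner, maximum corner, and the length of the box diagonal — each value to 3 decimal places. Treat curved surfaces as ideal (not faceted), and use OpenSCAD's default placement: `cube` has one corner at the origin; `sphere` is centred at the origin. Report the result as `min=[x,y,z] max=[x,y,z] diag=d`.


min=[-12.900,-11.000,1.100] max=[9.300,10.900,17.300] diag=35.141

A = translate([-6.2, -4.3, 7.8]) sphere(r=6.7) → bbox [-12.9,-11,1.1] .. [0.5,2.4,14.5]
B = cube([8.8, 8.5, 2.8]) → bbox [0,0,0] .. [8.8,8.5,2.8]
lo = A.lo+B.lo = [-12.9+0, -11+0, 1.1+0] = [-12.900,-11.000,1.100]
hi = A.hi+B.hi = [0.5+8.8, 2.4+8.5, 14.5+2.8] = [9.300,10.900,17.300]
diag = √(22.2²+21.9²+16.2²) = √1234.89 = 35.141


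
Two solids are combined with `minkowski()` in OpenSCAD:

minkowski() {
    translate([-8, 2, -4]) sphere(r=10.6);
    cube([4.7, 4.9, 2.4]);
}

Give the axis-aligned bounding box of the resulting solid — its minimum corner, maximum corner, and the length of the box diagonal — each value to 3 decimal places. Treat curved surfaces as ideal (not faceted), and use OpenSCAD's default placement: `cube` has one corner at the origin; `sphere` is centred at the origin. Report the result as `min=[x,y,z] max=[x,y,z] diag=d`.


min=[-18.600,-8.600,-14.600] max=[7.300,17.500,9.000] diag=43.692

A = translate([-8, 2, -4]) sphere(r=10.6) → bbox [-18.6,-8.6,-14.6] .. [2.6,12.6,6.6]
B = cube([4.7, 4.9, 2.4]) → bbox [0,0,0] .. [4.7,4.9,2.4]
lo = A.lo+B.lo = [-18.6+0, -8.6+0, -14.6+0] = [-18.600,-8.600,-14.600]
hi = A.hi+B.hi = [2.6+4.7, 12.6+4.9, 6.6+2.4] = [7.300,17.500,9.000]
diag = √(25.9²+26.1²+23.6²) = √1908.98 = 43.692


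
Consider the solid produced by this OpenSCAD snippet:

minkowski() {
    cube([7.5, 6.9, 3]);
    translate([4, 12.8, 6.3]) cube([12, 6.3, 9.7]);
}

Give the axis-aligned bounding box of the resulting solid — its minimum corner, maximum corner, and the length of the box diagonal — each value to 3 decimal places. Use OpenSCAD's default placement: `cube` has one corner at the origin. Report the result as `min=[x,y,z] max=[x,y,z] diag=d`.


A = translate([4, 12.8, 6.3]) cube([12, 6.3, 9.7]) → bbox [4,12.8,6.3] .. [16,19.1,16]
B = cube([7.5, 6.9, 3]) → bbox [0,0,0] .. [7.5,6.9,3]
lo = A.lo+B.lo = [4+0, 12.8+0, 6.3+0] = [4.000,12.800,6.300]
hi = A.hi+B.hi = [16+7.5, 19.1+6.9, 16+3] = [23.500,26.000,19.000]
diag = √(19.5²+13.2²+12.7²) = √715.78 = 26.754

min=[4.000,12.800,6.300] max=[23.500,26.000,19.000] diag=26.754


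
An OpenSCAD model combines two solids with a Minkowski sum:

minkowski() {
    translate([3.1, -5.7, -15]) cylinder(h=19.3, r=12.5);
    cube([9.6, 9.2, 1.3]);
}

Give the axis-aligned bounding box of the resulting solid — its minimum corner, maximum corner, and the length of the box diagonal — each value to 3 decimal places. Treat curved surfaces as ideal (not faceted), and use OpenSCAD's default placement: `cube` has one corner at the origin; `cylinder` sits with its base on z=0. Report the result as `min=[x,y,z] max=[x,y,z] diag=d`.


A = translate([3.1, -5.7, -15]) cylinder(h=19.3, r=12.5) → bbox [-9.4,-18.2,-15] .. [15.6,6.8,4.3]
B = cube([9.6, 9.2, 1.3]) → bbox [0,0,0] .. [9.6,9.2,1.3]
lo = A.lo+B.lo = [-9.4+0, -18.2+0, -15+0] = [-9.400,-18.200,-15.000]
hi = A.hi+B.hi = [15.6+9.6, 6.8+9.2, 4.3+1.3] = [25.200,16.000,5.600]
diag = √(34.6²+34.2²+20.6²) = √2791.16 = 52.831

min=[-9.400,-18.200,-15.000] max=[25.200,16.000,5.600] diag=52.831


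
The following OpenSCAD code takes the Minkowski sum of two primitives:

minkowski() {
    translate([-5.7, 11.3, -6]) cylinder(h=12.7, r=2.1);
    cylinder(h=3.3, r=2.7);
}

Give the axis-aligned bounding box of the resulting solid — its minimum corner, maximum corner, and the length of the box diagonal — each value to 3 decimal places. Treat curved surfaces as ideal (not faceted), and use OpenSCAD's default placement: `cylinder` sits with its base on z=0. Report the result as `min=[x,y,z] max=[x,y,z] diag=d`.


A = translate([-5.7, 11.3, -6]) cylinder(h=12.7, r=2.1) → bbox [-7.8,9.2,-6] .. [-3.6,13.4,6.7]
B = cylinder(h=3.3, r=2.7) → bbox [-2.7,-2.7,0] .. [2.7,2.7,3.3]
lo = A.lo+B.lo = [-7.8-2.7, 9.2-2.7, -6+0] = [-10.500,6.500,-6.000]
hi = A.hi+B.hi = [-3.6+2.7, 13.4+2.7, 6.7+3.3] = [-0.900,16.100,10.000]
diag = √(9.6²+9.6²+16²) = √440.32 = 20.984

min=[-10.500,6.500,-6.000] max=[-0.900,16.100,10.000] diag=20.984


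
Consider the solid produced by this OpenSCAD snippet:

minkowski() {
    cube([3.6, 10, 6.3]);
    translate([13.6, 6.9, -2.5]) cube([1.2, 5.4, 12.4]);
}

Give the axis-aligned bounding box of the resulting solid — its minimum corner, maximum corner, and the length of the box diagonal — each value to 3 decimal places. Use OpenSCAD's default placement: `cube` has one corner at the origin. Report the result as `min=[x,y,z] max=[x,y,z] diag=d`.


min=[13.600,6.900,-2.500] max=[18.400,22.300,16.200] diag=24.696

A = translate([13.6, 6.9, -2.5]) cube([1.2, 5.4, 12.4]) → bbox [13.6,6.9,-2.5] .. [14.8,12.3,9.9]
B = cube([3.6, 10, 6.3]) → bbox [0,0,0] .. [3.6,10,6.3]
lo = A.lo+B.lo = [13.6+0, 6.9+0, -2.5+0] = [13.600,6.900,-2.500]
hi = A.hi+B.hi = [14.8+3.6, 12.3+10, 9.9+6.3] = [18.400,22.300,16.200]
diag = √(4.8²+15.4²+18.7²) = √609.89 = 24.696


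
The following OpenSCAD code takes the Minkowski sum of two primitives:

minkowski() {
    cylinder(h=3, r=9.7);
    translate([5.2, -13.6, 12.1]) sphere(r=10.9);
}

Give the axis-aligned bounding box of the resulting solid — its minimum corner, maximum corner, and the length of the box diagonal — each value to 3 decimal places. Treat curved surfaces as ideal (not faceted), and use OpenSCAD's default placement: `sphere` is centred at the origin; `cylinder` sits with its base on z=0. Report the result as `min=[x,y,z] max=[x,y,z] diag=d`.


min=[-15.400,-34.200,1.200] max=[25.800,7.000,26.000] diag=63.324

A = translate([5.2, -13.6, 12.1]) sphere(r=10.9) → bbox [-5.7,-24.5,1.2] .. [16.1,-2.7,23]
B = cylinder(h=3, r=9.7) → bbox [-9.7,-9.7,0] .. [9.7,9.7,3]
lo = A.lo+B.lo = [-5.7-9.7, -24.5-9.7, 1.2+0] = [-15.400,-34.200,1.200]
hi = A.hi+B.hi = [16.1+9.7, -2.7+9.7, 23+3] = [25.800,7.000,26.000]
diag = √(41.2²+41.2²+24.8²) = √4009.92 = 63.324


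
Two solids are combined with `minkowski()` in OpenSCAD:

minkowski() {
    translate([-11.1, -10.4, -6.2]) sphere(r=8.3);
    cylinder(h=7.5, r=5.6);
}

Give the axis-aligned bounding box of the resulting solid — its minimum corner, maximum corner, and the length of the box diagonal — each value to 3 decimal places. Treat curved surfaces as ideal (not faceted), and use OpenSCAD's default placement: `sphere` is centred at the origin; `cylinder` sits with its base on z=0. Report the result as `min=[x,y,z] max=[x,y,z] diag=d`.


A = translate([-11.1, -10.4, -6.2]) sphere(r=8.3) → bbox [-19.4,-18.7,-14.5] .. [-2.8,-2.1,2.1]
B = cylinder(h=7.5, r=5.6) → bbox [-5.6,-5.6,0] .. [5.6,5.6,7.5]
lo = A.lo+B.lo = [-19.4-5.6, -18.7-5.6, -14.5+0] = [-25.000,-24.300,-14.500]
hi = A.hi+B.hi = [-2.8+5.6, -2.1+5.6, 2.1+7.5] = [2.800,3.500,9.600]
diag = √(27.8²+27.8²+24.1²) = √2126.49 = 46.114

min=[-25.000,-24.300,-14.500] max=[2.800,3.500,9.600] diag=46.114


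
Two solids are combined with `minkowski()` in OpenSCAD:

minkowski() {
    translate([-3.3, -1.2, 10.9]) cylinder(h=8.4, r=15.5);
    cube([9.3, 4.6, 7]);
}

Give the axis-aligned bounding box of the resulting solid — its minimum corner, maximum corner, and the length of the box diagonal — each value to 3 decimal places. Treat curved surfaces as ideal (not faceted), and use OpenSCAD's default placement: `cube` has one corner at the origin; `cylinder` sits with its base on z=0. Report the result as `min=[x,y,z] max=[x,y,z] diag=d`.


A = translate([-3.3, -1.2, 10.9]) cylinder(h=8.4, r=15.5) → bbox [-18.8,-16.7,10.9] .. [12.2,14.3,19.3]
B = cube([9.3, 4.6, 7]) → bbox [0,0,0] .. [9.3,4.6,7]
lo = A.lo+B.lo = [-18.8+0, -16.7+0, 10.9+0] = [-18.800,-16.700,10.900]
hi = A.hi+B.hi = [12.2+9.3, 14.3+4.6, 19.3+7] = [21.500,18.900,26.300]
diag = √(40.3²+35.6²+15.4²) = √3128.61 = 55.934

min=[-18.800,-16.700,10.900] max=[21.500,18.900,26.300] diag=55.934


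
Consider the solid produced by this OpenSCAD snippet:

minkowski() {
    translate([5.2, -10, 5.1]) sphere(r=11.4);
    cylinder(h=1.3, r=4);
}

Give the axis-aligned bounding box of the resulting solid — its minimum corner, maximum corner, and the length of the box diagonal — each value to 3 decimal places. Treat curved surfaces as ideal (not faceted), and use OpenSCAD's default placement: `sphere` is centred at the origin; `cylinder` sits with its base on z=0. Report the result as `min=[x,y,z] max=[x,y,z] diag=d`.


min=[-10.200,-25.400,-6.300] max=[20.600,5.400,17.800] diag=49.780

A = translate([5.2, -10, 5.1]) sphere(r=11.4) → bbox [-6.2,-21.4,-6.3] .. [16.6,1.4,16.5]
B = cylinder(h=1.3, r=4) → bbox [-4,-4,0] .. [4,4,1.3]
lo = A.lo+B.lo = [-6.2-4, -21.4-4, -6.3+0] = [-10.200,-25.400,-6.300]
hi = A.hi+B.hi = [16.6+4, 1.4+4, 16.5+1.3] = [20.600,5.400,17.800]
diag = √(30.8²+30.8²+24.1²) = √2478.09 = 49.780


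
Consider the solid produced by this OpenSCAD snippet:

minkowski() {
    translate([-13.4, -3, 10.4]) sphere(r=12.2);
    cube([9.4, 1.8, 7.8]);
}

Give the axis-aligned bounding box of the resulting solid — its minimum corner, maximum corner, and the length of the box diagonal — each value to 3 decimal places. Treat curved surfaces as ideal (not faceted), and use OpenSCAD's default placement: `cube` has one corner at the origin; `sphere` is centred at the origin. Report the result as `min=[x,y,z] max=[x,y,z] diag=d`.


min=[-25.600,-15.200,-1.800] max=[8.200,11.000,30.400] diag=53.532

A = translate([-13.4, -3, 10.4]) sphere(r=12.2) → bbox [-25.6,-15.2,-1.8] .. [-1.2,9.2,22.6]
B = cube([9.4, 1.8, 7.8]) → bbox [0,0,0] .. [9.4,1.8,7.8]
lo = A.lo+B.lo = [-25.6+0, -15.2+0, -1.8+0] = [-25.600,-15.200,-1.800]
hi = A.hi+B.hi = [-1.2+9.4, 9.2+1.8, 22.6+7.8] = [8.200,11.000,30.400]
diag = √(33.8²+26.2²+32.2²) = √2865.72 = 53.532
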